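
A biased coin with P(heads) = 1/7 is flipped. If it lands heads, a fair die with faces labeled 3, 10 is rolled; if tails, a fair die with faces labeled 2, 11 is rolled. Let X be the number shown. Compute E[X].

13/2

E[X | heads] = (3+10)/2 = 13/2.
E[X | tails] = (2+11)/2 = 13/2.
E[X] = (1/7)·(13/2) + (6/7)·(13/2) = 13/2.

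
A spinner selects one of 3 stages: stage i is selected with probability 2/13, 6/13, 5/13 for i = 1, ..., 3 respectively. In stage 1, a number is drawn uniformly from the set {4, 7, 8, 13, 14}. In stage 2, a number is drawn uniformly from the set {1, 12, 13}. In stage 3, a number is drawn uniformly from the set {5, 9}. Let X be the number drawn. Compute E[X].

527/65

E[X | stage 1] = (4+7+8+13+14)/5 = 46/5.
E[X | stage 2] = (1+12+13)/3 = 26/3.
E[X | stage 3] = (5+9)/2 = 7.
By the law of total expectation,
E[X] = (2/13)·(46/5) + (6/13)·(26/3) + (5/13)·(7) = 527/65.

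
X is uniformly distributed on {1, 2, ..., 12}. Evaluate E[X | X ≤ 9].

Given X ≤ 9, X is equally likely to be any of {1, 2, 3, 4, 5, 6, 7, 8, 9}.
E[X | X ≤ 9] = (1 + 2 + 3 + 4 + 5 + 6 + 7 + 8 + 9) / 9 = 5.

5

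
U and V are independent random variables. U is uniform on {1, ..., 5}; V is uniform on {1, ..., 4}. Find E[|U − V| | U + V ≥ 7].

P(U + V ≥ 7) = 3/10.
Summing |U−V|·P(x,y) over outcomes with U + V ≥ 7 gives 2/5.
E[|U − V| | U + V ≥ 7] = (2/5) / (3/10) = 4/3.

4/3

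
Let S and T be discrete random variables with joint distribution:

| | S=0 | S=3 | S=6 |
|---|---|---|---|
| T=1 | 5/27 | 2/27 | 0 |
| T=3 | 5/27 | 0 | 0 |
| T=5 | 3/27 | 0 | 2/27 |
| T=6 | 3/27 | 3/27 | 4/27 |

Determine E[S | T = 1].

6/7

P(T = 1) = 7/27.
Σ S·P over the event = 0·(5/27) + 3·(2/27) = 2/9.
E[S | T = 1] = (2/9) / (7/27) = 6/7.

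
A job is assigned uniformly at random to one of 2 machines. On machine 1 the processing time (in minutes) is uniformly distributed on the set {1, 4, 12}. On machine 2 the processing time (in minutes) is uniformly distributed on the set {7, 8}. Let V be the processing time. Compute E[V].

E[V | machine 1] = (1+4+12)/3 = 17/3.
E[V | machine 2] = (7+8)/2 = 15/2.
E[V] = (1/2)·(17/3) + (1/2)·(15/2) = 79/12.

79/12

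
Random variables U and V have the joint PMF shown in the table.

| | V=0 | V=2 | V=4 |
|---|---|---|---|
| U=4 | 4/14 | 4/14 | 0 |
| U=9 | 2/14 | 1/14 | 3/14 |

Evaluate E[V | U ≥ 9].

7/3

P(U ≥ 9) = 3/7.
Σ V·P over the event = 0·(2/14) + 2·(1/14) + 4·(3/14) = 1.
E[V | U ≥ 9] = (1) / (3/7) = 7/3.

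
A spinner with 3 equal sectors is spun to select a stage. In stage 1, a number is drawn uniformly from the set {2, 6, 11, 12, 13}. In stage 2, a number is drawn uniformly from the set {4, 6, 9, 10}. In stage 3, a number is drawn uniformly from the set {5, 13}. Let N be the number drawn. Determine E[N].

167/20

E[N | stage 1] = (2+6+11+12+13)/5 = 44/5.
E[N | stage 2] = (4+6+9+10)/4 = 29/4.
E[N | stage 3] = (5+13)/2 = 9.
E[N] = (1/3)·(44/5) + (1/3)·(29/4) + (1/3)·(9) = 167/20.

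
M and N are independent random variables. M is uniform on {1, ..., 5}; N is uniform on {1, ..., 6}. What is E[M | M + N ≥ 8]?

Outcomes with M + N ≥ 8: (2,6), (3,5), (3,6), (4,4), (4,5), (4,6), (5,3), (5,4), (5,5), (5,6), each with probability 1/30.
E[M | M + N ≥ 8] = (2 + 3 + 3 + 4 + 4 + 4 + 5 + 5 + 5 + 5) / 10 = 4.

4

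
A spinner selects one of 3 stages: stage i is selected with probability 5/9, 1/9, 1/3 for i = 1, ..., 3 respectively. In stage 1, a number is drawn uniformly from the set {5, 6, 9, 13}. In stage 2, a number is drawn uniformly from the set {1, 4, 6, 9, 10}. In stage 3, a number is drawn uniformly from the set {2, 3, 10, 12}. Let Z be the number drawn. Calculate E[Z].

E[Z | stage 1] = (5+6+9+13)/4 = 33/4.
E[Z | stage 2] = (1+4+6+9+10)/5 = 6.
E[Z | stage 3] = (2+3+10+12)/4 = 27/4.
By the law of total expectation,
E[Z] = (5/9)·(33/4) + (1/9)·(6) + (1/3)·(27/4) = 15/2.

15/2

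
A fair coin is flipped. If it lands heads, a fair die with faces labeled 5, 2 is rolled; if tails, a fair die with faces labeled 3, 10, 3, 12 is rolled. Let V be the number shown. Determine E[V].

21/4

E[V | heads] = (5+2)/2 = 7/2.
E[V | tails] = (3+10+3+12)/4 = 7.
By the law of total expectation,
E[V] = (1/2)·(7/2) + (1/2)·(7) = 21/4.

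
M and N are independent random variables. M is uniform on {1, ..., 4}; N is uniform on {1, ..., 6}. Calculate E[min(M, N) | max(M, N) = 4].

16/7

P(max(M, N) = 4) = 7/24.
Summing min(M,N)·P(x,y) over outcomes with max(M, N) = 4 gives 2/3.
E[min(M, N) | max(M, N) = 4] = (2/3) / (7/24) = 16/7.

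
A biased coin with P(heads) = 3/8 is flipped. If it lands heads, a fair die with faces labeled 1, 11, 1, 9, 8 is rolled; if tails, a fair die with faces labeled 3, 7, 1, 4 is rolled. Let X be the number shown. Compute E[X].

147/32

E[X | heads] = (1+11+1+9+8)/5 = 6.
E[X | tails] = (3+7+1+4)/4 = 15/4.
By the law of total expectation,
E[X] = (3/8)·(6) + (5/8)·(15/4) = 147/32.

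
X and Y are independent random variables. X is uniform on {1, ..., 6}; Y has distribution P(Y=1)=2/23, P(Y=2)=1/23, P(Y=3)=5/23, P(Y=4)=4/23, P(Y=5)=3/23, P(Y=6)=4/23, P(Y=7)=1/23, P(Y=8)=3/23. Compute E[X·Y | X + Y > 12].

P(X + Y > 12) = 7/138.
Summing XY·P(x,y) over outcomes with X + Y > 12 gives 51/23.
E[X·Y | X + Y > 12] = (51/23) / (7/138) = 306/7.

306/7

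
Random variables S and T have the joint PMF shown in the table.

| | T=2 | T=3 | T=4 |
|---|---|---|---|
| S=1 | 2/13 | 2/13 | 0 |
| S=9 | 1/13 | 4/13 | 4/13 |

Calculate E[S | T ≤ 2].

11/3

P(T ≤ 2) = 3/13.
Summing S·P(S=x,T=y) over the conditioning event gives 11/13.
E[S | T ≤ 2] = (11/13) / (3/13) = 11/3.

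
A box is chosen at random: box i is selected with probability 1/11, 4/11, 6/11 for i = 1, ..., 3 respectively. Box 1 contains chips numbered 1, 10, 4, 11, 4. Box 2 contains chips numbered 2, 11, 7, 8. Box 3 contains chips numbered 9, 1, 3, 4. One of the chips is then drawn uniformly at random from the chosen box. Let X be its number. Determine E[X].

E[X | box 1] = (1+10+4+11+4)/5 = 6.
E[X | box 2] = (2+11+7+8)/4 = 7.
E[X | box 3] = (9+1+3+4)/4 = 17/4.
By the law of total expectation,
E[X] = (1/11)·(6) + (4/11)·(7) + (6/11)·(17/4) = 119/22.

119/22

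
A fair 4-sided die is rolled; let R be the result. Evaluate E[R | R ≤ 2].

3/2

Given R ≤ 2, R is equally likely to be any of {1, 2}.
E[R | R ≤ 2] = (1 + 2) / 2 = 3/2.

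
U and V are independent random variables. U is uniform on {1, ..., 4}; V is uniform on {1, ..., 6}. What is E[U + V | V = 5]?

Outcomes with V = 5: (1,5), (2,5), (3,5), (4,5), each with probability 1/24.
E[U + V | V = 5] = (6 + 7 + 8 + 9) / 4 = 15/2.

15/2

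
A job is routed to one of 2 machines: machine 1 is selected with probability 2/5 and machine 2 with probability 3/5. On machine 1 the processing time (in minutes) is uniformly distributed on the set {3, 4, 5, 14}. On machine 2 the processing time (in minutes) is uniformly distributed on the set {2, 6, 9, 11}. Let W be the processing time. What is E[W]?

E[W | machine 1] = (3+4+5+14)/4 = 13/2.
E[W | machine 2] = (2+6+9+11)/4 = 7.
E[W] = (2/5)·(13/2) + (3/5)·(7) = 34/5.

34/5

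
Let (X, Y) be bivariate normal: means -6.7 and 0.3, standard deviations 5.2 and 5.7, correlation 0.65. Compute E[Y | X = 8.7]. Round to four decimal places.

11.2725

For a bivariate normal, E[Y | X=x] = μ_Y + ρ·(σ_Y/σ_X)·(x − μ_X).
E[Y | X=8.7] = 0.3 + (0.65)·(5.7/5.2)·(8.7 − (-6.7)) = 0.3 + (0.7125)·(15.4) = 11.2725.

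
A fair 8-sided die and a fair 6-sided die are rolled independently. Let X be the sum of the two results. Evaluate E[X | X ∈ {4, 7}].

6

P(X ∈ {4, 7}) = 3/16.
Σ over the event: 4·1/16 + 7·1/8 = 9/8.
E[X | X ∈ {4, 7}] = (9/8) / (3/16) = 6.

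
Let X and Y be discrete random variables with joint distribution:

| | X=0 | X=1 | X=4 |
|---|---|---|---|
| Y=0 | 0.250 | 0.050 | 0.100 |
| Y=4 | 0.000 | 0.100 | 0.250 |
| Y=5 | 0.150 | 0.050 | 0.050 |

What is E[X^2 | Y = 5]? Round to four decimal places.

3.4000

P(Y = 5) = 0.250.
Σ X^2·P over the event = 0·(0.150) + 1·(0.050) + 16·(0.050) = 0.850.
E[X^2 | Y = 5] = (0.850) / (0.250) = 3.4000.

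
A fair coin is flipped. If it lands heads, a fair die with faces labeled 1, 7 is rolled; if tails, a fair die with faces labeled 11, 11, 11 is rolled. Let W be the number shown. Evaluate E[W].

E[W | heads] = (1+7)/2 = 4.
E[W | tails] = (11+11+11)/3 = 11.
E[W] = (1/2)·(4) + (1/2)·(11) = 15/2.

15/2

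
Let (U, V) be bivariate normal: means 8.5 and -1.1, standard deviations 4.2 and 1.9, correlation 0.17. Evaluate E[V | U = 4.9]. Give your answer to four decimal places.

E[V | U=x] = μ_V + ρ(σ_V/σ_U)(x − μ_U) for jointly normal variables.
E[V | U=4.9] = -1.1 + (0.17)·(1.9/4.2)·(4.9 − (8.5)) = -1.1 + (0.076905)·(-3.6) = -1.3769.

-1.3769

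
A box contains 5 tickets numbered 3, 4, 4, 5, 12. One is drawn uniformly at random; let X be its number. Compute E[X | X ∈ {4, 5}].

13/3

P(X ∈ {4, 5}) = 3/5.
Σ over the event: 4·2/5 + 5·1/5 = 13/5.
E[X | X ∈ {4, 5}] = (13/5) / (3/5) = 13/3.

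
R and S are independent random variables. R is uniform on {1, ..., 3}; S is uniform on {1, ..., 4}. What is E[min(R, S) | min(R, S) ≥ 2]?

7/3

P(min(R, S) ≥ 2) = 1/2.
Summing min(R,S)·P(x,y) over outcomes with min(R, S) ≥ 2 gives 7/6.
E[min(R, S) | min(R, S) ≥ 2] = (7/6) / (1/2) = 7/3.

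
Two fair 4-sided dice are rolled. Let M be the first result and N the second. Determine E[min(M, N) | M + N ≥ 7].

10/3

Outcomes with M + N ≥ 7: (3,4), (4,3), (4,4), each with probability 1/16.
E[min(M, N) | M + N ≥ 7] = (3 + 3 + 4) / 3 = 10/3.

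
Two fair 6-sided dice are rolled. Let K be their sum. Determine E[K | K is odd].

7

P(K is odd) = 1/2.
Σ over the event: 3·1/18 + 5·1/9 + 7·1/6 + 9·1/9 + 11·1/18 = 7/2.
E[K | K is odd] = (7/2) / (1/2) = 7.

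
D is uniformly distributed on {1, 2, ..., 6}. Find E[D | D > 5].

Given D > 5, D is equally likely to be any of {6}.
E[D | D > 5] = (6) / 1 = 6.

6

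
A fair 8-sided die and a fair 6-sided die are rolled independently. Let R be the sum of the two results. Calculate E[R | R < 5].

P(R < 5) = 1/8.
Σ over the event: 2·1/48 + 3·1/24 + 4·1/16 = 5/12.
E[R | R < 5] = (5/12) / (1/8) = 10/3.

10/3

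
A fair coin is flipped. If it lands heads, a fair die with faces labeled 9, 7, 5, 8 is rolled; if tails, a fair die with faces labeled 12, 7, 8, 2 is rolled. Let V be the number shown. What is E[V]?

29/4

E[V | heads] = (9+7+5+8)/4 = 29/4.
E[V | tails] = (12+7+8+2)/4 = 29/4.
E[V] = (1/2)·(29/4) + (1/2)·(29/4) = 29/4.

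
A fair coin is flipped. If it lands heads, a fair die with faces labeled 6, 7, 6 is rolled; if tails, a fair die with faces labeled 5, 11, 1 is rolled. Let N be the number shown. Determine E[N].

6

E[N | heads] = (6+7+6)/3 = 19/3.
E[N | tails] = (5+11+1)/3 = 17/3.
By the law of total expectation,
E[N] = (1/2)·(19/3) + (1/2)·(17/3) = 6.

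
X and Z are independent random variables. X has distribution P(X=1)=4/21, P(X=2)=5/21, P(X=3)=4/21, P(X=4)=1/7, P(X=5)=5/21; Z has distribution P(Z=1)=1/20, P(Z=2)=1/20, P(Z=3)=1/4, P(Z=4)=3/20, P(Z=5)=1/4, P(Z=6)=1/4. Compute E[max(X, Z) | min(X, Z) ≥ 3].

133/27

P(min(X, Z) ≥ 3) = 18/35.
Summing max(X,Z)·P(x,y) over outcomes with min(X, Z) ≥ 3 gives 38/15.
E[max(X, Z) | min(X, Z) ≥ 3] = (38/15) / (18/35) = 133/27.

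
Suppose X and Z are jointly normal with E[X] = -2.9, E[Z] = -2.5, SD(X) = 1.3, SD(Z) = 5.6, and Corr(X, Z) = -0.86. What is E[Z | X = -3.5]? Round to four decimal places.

-0.2772

E[Z | X=x] = μ_Z + ρ(σ_Z/σ_X)(x − μ_X) for jointly normal variables.
E[Z | X=-3.5] = -2.5 + (-0.86)·(5.6/1.3)·(-3.5 − (-2.9)) = -2.5 + (-3.7046)·(-0.6) = -0.2772.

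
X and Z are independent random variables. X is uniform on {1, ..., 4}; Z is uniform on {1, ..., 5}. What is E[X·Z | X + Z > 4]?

P(X + Z > 4) = 7/10.
Summing XZ·P(x,y) over outcomes with X + Z > 4 gives 27/4.
E[X·Z | X + Z > 4] = (27/4) / (7/10) = 135/14.

135/14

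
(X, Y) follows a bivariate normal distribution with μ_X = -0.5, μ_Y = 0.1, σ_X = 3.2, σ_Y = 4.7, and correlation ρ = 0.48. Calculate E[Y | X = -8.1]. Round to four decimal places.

For a bivariate normal, E[Y | X=x] = μ_Y + ρ·(σ_Y/σ_X)·(x − μ_X).
E[Y | X=-8.1] = 0.1 + (0.48)·(4.7/3.2)·(-8.1 − (-0.5)) = 0.1 + (0.705)·(-7.6) = -5.2580.

-5.2580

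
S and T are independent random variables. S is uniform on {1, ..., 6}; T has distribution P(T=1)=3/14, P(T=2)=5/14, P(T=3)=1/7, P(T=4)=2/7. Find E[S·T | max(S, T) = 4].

P(max(S, T) = 4) = 13/42.
Summing ST·P(x,y) over outcomes with max(S, T) = 4 gives 59/21.
E[S·T | max(S, T) = 4] = (59/21) / (13/42) = 118/13.

118/13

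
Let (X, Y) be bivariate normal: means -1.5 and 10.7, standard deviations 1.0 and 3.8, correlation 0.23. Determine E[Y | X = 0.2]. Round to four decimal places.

12.1858

The regression of Y on X has slope ρ·σ_Y/σ_X and passes through (μ_X, μ_Y).
E[Y | X=0.2] = 10.7 + (0.23)·(3.8/1.0)·(0.2 − (-1.5)) = 10.7 + (0.874)·(1.7) = 12.1858.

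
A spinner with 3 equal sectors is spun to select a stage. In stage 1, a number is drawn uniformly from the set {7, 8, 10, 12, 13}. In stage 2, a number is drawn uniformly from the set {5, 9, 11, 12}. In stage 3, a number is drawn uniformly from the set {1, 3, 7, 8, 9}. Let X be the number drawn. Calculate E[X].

E[X | stage 1] = (7+8+10+12+13)/5 = 10.
E[X | stage 2] = (5+9+11+12)/4 = 37/4.
E[X | stage 3] = (1+3+7+8+9)/5 = 28/5.
By the law of total expectation,
E[X] = (1/3)·(10) + (1/3)·(37/4) + (1/3)·(28/5) = 497/60.

497/60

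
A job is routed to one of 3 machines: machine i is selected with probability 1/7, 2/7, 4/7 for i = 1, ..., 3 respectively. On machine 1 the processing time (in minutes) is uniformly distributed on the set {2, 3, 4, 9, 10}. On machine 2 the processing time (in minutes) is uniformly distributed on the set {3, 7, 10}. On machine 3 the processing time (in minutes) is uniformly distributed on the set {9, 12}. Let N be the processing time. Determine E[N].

E[N | machine 1] = (2+3+4+9+10)/5 = 28/5.
E[N | machine 2] = (3+7+10)/3 = 20/3.
E[N | machine 3] = (9+12)/2 = 21/2.
By the law of total expectation,
E[N] = (1/7)·(28/5) + (2/7)·(20/3) + (4/7)·(21/2) = 914/105.

914/105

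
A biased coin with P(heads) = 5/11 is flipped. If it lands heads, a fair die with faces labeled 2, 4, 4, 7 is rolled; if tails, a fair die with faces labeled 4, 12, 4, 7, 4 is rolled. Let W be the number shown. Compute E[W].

1169/220

E[W | heads] = (2+4+4+7)/4 = 17/4.
E[W | tails] = (4+12+4+7+4)/5 = 31/5.
E[W] = (5/11)·(17/4) + (6/11)·(31/5) = 1169/220.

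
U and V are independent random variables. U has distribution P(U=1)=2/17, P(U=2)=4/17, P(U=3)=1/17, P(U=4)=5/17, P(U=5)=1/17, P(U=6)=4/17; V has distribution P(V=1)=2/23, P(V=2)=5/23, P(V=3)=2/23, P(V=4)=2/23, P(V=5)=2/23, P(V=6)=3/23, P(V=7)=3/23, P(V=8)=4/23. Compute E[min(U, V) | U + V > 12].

P(U + V > 12) = 32/391.
Summing min(U,V)·P(x,y) over outcomes with U + V > 12 gives 188/391.
E[min(U, V) | U + V > 12] = (188/391) / (32/391) = 47/8.

47/8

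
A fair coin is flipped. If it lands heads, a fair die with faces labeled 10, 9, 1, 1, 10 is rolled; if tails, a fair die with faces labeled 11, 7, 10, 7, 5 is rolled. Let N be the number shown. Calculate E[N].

71/10

E[N | heads] = (10+9+1+1+10)/5 = 31/5.
E[N | tails] = (11+7+10+7+5)/5 = 8.
By the law of total expectation,
E[N] = (1/2)·(31/5) + (1/2)·(8) = 71/10.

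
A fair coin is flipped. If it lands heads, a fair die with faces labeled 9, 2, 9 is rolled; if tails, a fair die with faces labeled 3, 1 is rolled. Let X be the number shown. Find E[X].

13/3

E[X | heads] = (9+2+9)/3 = 20/3.
E[X | tails] = (3+1)/2 = 2.
By the law of total expectation,
E[X] = (1/2)·(20/3) + (1/2)·(2) = 13/3.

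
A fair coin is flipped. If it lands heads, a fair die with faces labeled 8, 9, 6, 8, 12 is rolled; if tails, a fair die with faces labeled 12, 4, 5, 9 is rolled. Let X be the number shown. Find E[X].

161/20

E[X | heads] = (8+9+6+8+12)/5 = 43/5.
E[X | tails] = (12+4+5+9)/4 = 15/2.
By the law of total expectation,
E[X] = (1/2)·(43/5) + (1/2)·(15/2) = 161/20.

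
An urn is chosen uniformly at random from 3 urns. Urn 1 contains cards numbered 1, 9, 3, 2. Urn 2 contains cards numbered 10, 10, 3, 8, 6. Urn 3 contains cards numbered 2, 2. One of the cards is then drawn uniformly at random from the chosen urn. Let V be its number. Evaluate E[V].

E[V | urn 1] = (1+9+3+2)/4 = 15/4.
E[V | urn 2] = (10+10+3+8+6)/5 = 37/5.
E[V | urn 3] = (2+2)/2 = 2.
E[V] = (1/3)·(15/4) + (1/3)·(37/5) + (1/3)·(2) = 263/60.

263/60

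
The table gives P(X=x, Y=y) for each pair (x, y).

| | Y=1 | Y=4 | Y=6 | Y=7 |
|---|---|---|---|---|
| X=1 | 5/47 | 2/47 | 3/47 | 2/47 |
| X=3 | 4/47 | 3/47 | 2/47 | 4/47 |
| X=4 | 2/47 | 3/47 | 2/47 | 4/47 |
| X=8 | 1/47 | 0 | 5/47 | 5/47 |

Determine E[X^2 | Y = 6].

P(Y = 6) = 12/47.
Σ X^2·P over the event = 1·(3/47) + 9·(2/47) + 16·(2/47) + 64·(5/47) = 373/47.
E[X^2 | Y = 6] = (373/47) / (12/47) = 373/12.

373/12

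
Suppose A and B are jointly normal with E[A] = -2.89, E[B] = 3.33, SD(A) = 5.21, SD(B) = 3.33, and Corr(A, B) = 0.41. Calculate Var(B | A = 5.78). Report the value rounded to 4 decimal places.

9.2249

Var(B | A=x) = (1 − ρ²)·σ_B².
Var(B | A=5.78) = (3.33)²·(1 − (0.41)²) = 11.0889·0.8319 = 9.2249.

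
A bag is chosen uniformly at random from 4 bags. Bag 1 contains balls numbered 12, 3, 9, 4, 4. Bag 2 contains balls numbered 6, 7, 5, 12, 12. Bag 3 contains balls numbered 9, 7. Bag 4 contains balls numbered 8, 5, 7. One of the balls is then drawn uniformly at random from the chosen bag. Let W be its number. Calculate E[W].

E[W | bag 1] = (12+3+9+4+4)/5 = 32/5.
E[W | bag 2] = (6+7+5+12+12)/5 = 42/5.
E[W | bag 3] = (9+7)/2 = 8.
E[W | bag 4] = (8+5+7)/3 = 20/3.
E[W] = (1/4)·(32/5) + (1/4)·(42/5) + (1/4)·(8) + (1/4)·(20/3) = 221/30.

221/30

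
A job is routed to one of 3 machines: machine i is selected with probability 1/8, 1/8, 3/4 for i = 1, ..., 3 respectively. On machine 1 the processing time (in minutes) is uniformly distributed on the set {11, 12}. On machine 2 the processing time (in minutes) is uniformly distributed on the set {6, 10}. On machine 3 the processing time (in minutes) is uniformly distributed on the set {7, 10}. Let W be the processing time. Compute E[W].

141/16

E[W | machine 1] = (11+12)/2 = 23/2.
E[W | machine 2] = (6+10)/2 = 8.
E[W | machine 3] = (7+10)/2 = 17/2.
By the law of total expectation,
E[W] = (1/8)·(23/2) + (1/8)·(8) + (3/4)·(17/2) = 141/16.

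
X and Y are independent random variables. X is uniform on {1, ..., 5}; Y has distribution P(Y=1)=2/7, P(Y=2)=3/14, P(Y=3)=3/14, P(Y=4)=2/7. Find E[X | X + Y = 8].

P(X + Y = 8) = 1/10.
Summing X·P(x,y) over outcomes with X + Y = 8 gives 31/70.
E[X | X + Y = 8] = (31/70) / (1/10) = 31/7.

31/7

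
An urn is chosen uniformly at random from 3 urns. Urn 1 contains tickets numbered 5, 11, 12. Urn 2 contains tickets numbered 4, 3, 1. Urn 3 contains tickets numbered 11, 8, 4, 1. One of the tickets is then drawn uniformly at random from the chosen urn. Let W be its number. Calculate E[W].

6

E[W | urn 1] = (5+11+12)/3 = 28/3.
E[W | urn 2] = (4+3+1)/3 = 8/3.
E[W | urn 3] = (11+8+4+1)/4 = 6.
By the law of total expectation,
E[W] = (1/3)·(28/3) + (1/3)·(8/3) + (1/3)·(6) = 6.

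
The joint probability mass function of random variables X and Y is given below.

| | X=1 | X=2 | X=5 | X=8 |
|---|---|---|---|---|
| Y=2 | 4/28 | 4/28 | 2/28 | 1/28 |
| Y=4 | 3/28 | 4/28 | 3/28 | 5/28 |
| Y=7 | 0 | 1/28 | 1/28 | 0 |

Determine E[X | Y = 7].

P(Y = 7) = 1/14.
Σ X·P over the event = 2·(1/28) + 5·(1/28) = 1/4.
E[X | Y = 7] = (1/4) / (1/14) = 7/2.

7/2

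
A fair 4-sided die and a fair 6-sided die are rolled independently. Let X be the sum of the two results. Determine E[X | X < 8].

P(X < 8) = 3/4.
Σ over the event: 2·1/24 + 3·1/12 + 4·1/8 + 5·1/6 + 6·1/6 + 7·1/6 = 23/6.
E[X | X < 8] = (23/6) / (3/4) = 46/9.

46/9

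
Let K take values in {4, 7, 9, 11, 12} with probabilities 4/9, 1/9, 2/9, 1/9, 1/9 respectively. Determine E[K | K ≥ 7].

48/5

P(K ≥ 7) = 5/9.
Σ over the event: 7·1/9 + 9·2/9 + 11·1/9 + 12·1/9 = 16/3.
E[K | K ≥ 7] = (16/3) / (5/9) = 48/5.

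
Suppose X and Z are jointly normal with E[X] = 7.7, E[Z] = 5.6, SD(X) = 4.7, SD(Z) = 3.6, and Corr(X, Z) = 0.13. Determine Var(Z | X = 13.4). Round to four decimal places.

12.7410

For a bivariate normal, Var(Z | X=x) = σ_Z²(1 − ρ²).
Var(Z | X=13.4) = (3.6)²·(1 − (0.13)²) = 12.96·0.9831 = 12.7410.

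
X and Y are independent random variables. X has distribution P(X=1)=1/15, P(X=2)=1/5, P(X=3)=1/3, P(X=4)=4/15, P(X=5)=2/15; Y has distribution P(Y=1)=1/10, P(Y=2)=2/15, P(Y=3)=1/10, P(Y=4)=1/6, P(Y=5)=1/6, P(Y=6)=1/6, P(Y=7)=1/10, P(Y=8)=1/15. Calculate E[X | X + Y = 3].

22/13

P(X + Y = 3) = 13/450.
Summing X·P(x,y) over outcomes with X + Y = 3 gives 11/225.
E[X | X + Y = 3] = (11/225) / (13/450) = 22/13.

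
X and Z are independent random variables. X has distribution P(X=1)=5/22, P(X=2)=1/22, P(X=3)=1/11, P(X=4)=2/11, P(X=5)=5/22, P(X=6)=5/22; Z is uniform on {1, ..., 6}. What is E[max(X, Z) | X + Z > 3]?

601/121

P(X + Z > 3) = 11/12.
Summing max(X,Z)·P(x,y) over outcomes with X + Z > 3 gives 601/132.
E[max(X, Z) | X + Z > 3] = (601/132) / (11/12) = 601/121.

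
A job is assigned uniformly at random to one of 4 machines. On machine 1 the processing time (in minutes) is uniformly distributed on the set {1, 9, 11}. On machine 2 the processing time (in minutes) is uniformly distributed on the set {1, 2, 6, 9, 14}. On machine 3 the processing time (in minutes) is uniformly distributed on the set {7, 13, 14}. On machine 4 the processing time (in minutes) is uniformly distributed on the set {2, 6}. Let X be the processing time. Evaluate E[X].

431/60

E[X | machine 1] = (1+9+11)/3 = 7.
E[X | machine 2] = (1+2+6+9+14)/5 = 32/5.
E[X | machine 3] = (7+13+14)/3 = 34/3.
E[X | machine 4] = (2+6)/2 = 4.
E[X] = (1/4)·(7) + (1/4)·(32/5) + (1/4)·(34/3) + (1/4)·(4) = 431/60.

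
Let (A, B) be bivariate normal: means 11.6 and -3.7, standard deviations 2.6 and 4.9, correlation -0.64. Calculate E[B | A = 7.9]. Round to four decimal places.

For a bivariate normal, E[B | A=x] = μ_B + ρ·(σ_B/σ_A)·(x − μ_A).
E[B | A=7.9] = -3.7 + (-0.64)·(4.9/2.6)·(7.9 − (11.6)) = -3.7 + (-1.20615)·(-3.7) = 0.7628.

0.7628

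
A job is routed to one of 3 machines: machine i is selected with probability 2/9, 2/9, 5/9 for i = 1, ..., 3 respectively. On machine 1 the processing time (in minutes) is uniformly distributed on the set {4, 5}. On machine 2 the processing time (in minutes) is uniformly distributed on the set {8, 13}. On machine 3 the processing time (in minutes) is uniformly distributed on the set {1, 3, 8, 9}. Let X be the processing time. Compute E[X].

25/4

E[X | machine 1] = (4+5)/2 = 9/2.
E[X | machine 2] = (8+13)/2 = 21/2.
E[X | machine 3] = (1+3+8+9)/4 = 21/4.
By the law of total expectation,
E[X] = (2/9)·(9/2) + (2/9)·(21/2) + (5/9)·(21/4) = 25/4.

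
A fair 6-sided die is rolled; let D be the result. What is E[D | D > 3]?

5

Given D > 3, D is equally likely to be any of {4, 5, 6}.
E[D | D > 3] = (4 + 5 + 6) / 3 = 5.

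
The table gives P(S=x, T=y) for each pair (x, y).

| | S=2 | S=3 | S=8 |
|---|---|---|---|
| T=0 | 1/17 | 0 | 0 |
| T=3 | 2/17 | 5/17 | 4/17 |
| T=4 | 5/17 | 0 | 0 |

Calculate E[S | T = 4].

P(T = 4) = 5/17.
Σ S·P over the event = 2·(5/17) = 10/17.
E[S | T = 4] = (10/17) / (5/17) = 2.

2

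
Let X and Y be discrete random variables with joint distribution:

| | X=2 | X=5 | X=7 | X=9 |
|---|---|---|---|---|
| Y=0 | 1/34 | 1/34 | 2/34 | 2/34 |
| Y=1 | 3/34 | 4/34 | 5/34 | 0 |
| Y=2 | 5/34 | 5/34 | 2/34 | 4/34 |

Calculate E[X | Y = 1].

P(Y = 1) = 6/17.
Σ X·P over the event = 2·(3/34) + 5·(4/34) + 7·(5/34) = 61/34.
E[X | Y = 1] = (61/34) / (6/17) = 61/12.

61/12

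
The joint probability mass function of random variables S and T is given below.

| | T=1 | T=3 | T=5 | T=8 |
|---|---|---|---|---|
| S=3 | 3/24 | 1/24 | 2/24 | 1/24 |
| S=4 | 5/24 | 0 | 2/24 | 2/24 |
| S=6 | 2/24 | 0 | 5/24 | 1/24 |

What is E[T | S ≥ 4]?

66/17

P(S ≥ 4) = 17/24.
Summing T·P(S=x,T=y) over the conditioning event gives 11/4.
E[T | S ≥ 4] = (11/4) / (17/24) = 66/17.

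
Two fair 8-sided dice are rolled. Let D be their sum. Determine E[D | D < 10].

P(D < 10) = 9/16.
Σ over the event: 2·1/64 + 3·1/32 + 4·3/64 + 5·1/16 + 6·5/64 + 7·3/32 + 8·7/64 + 9·1/8 = 15/4.
E[D | D < 10] = (15/4) / (9/16) = 20/3.

20/3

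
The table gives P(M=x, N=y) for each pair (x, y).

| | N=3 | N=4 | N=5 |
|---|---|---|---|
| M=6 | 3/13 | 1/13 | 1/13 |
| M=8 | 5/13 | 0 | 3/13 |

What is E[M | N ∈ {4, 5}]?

36/5

P(N ∈ {4, 5}) = 5/13.
Σ M·P over the event = 6·(1/13) + 6·(1/13) + 8·(3/13) = 36/13.
E[M | N ∈ {4, 5}] = (36/13) / (5/13) = 36/5.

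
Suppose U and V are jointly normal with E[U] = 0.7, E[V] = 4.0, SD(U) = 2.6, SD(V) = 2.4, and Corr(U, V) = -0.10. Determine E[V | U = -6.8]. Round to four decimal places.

The regression of V on U has slope ρ·σ_V/σ_U and passes through (μ_U, μ_V).
E[V | U=-6.8] = 4.0 + (-0.10)·(2.4/2.6)·(-6.8 − (0.7)) = 4.0 + (-0.092308)·(-7.5) = 4.6923.

4.6923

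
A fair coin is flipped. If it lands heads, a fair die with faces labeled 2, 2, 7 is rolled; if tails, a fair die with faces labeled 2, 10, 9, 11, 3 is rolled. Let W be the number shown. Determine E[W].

16/3

E[W | heads] = (2+2+7)/3 = 11/3.
E[W | tails] = (2+10+9+11+3)/5 = 7.
By the law of total expectation,
E[W] = (1/2)·(11/3) + (1/2)·(7) = 16/3.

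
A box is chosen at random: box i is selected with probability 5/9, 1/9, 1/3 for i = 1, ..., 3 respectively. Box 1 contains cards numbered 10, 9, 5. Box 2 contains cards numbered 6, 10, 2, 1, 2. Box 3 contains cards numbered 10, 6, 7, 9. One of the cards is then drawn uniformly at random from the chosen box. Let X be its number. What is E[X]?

341/45

E[X | box 1] = (10+9+5)/3 = 8.
E[X | box 2] = (6+10+2+1+2)/5 = 21/5.
E[X | box 3] = (10+6+7+9)/4 = 8.
E[X] = (5/9)·(8) + (1/9)·(21/5) + (1/3)·(8) = 341/45.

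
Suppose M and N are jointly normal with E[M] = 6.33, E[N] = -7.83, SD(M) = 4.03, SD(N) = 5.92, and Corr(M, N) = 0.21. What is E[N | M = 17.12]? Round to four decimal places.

-4.5014

E[N | M=x] = μ_N + ρ(σ_N/σ_M)(x − μ_M) for jointly normal variables.
E[N | M=17.12] = -7.83 + (0.21)·(5.92/4.03)·(17.12 − (6.33)) = -7.83 + (0.30849)·(10.79) = -4.5014.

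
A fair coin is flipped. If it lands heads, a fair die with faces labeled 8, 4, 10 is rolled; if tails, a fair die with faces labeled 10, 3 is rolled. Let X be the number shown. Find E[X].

83/12

E[X | heads] = (8+4+10)/3 = 22/3.
E[X | tails] = (10+3)/2 = 13/2.
By the law of total expectation,
E[X] = (1/2)·(22/3) + (1/2)·(13/2) = 83/12.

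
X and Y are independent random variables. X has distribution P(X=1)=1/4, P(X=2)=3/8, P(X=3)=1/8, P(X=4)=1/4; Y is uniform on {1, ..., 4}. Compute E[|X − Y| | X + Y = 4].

1

P(X + Y = 4) = 3/16.
Summing |X−Y|·P(x,y) over outcomes with X + Y = 4 gives 3/16.
E[|X − Y| | X + Y = 4] = (3/16) / (3/16) = 1.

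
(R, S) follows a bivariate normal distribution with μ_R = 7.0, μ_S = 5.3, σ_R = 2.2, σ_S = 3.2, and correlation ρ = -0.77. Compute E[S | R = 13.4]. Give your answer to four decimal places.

E[S | R=x] = μ_S + ρ(σ_S/σ_R)(x − μ_R) for jointly normal variables.
E[S | R=13.4] = 5.3 + (-0.77)·(3.2/2.2)·(13.4 − (7.0)) = 5.3 + (-1.12)·(6.4) = -1.8680.

-1.8680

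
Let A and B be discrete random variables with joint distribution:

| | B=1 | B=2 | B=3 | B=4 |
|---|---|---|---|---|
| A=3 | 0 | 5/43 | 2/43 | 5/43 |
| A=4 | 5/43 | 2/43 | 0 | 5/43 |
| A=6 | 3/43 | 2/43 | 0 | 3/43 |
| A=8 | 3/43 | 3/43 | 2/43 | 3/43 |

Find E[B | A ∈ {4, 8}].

56/23

P(A ∈ {4, 8}) = 23/43.
Σ B·P over the event = 1·(5/43) + 2·(2/43) + 4·(5/43) + 1·(3/43) + 2·(3/43) + 3·(2/43) + 4·(3/43) = 56/43.
E[B | A ∈ {4, 8}] = (56/43) / (23/43) = 56/23.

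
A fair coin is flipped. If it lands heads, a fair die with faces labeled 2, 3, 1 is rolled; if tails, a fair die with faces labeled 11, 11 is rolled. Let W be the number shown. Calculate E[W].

13/2

E[W | heads] = (2+3+1)/3 = 2.
E[W | tails] = (11+11)/2 = 11.
By the law of total expectation,
E[W] = (1/2)·(2) + (1/2)·(11) = 13/2.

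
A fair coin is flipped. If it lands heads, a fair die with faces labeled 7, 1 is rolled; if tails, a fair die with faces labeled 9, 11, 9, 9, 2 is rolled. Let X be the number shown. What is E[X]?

6

E[X | heads] = (7+1)/2 = 4.
E[X | tails] = (9+11+9+9+2)/5 = 8.
By the law of total expectation,
E[X] = (1/2)·(4) + (1/2)·(8) = 6.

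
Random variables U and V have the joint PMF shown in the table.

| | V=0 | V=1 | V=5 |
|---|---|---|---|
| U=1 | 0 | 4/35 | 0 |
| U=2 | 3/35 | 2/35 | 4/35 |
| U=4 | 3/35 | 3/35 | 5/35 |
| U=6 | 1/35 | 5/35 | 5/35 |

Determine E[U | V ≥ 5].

P(V ≥ 5) = 2/5.
Σ U·P over the event = 2·(4/35) + 4·(5/35) + 6·(5/35) = 58/35.
E[U | V ≥ 5] = (58/35) / (2/5) = 29/7.

29/7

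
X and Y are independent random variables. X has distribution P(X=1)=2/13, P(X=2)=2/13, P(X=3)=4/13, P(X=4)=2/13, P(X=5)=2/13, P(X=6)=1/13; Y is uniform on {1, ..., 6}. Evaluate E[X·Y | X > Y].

P(X > Y) = 29/78.
Summing XY·P(x,y) over outcomes with X > Y gives 139/39.
E[X·Y | X > Y] = (139/39) / (29/78) = 278/29.

278/29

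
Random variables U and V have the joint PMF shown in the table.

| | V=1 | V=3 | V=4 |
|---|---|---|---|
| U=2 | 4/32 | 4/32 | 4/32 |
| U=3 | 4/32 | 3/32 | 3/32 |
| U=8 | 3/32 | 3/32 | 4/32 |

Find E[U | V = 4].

49/11

P(V = 4) = 11/32.
Σ U·P over the event = 2·(4/32) + 3·(3/32) + 8·(4/32) = 49/32.
E[U | V = 4] = (49/32) / (11/32) = 49/11.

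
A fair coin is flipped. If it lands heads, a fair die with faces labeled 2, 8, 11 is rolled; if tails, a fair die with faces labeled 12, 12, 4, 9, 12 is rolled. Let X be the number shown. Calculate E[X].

E[X | heads] = (2+8+11)/3 = 7.
E[X | tails] = (12+12+4+9+12)/5 = 49/5.
E[X] = (1/2)·(7) + (1/2)·(49/5) = 42/5.

42/5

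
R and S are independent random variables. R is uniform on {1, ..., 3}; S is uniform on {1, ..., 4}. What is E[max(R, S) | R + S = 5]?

10/3

Outcomes with R + S = 5: (1,4), (2,3), (3,2), each with probability 1/12.
E[max(R, S) | R + S = 5] = (4 + 3 + 3) / 3 = 10/3.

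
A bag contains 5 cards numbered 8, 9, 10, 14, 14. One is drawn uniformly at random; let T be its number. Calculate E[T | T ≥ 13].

14

P(T ≥ 13) = 2/5.
Σ over the event: 14·2/5 = 28/5.
E[T | T ≥ 13] = (28/5) / (2/5) = 14.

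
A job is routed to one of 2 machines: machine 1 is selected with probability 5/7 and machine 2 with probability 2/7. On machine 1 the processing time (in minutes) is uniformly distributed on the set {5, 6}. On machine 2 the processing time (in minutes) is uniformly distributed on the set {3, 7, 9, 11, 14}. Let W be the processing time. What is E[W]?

451/70

E[W | machine 1] = (5+6)/2 = 11/2.
E[W | machine 2] = (3+7+9+11+14)/5 = 44/5.
E[W] = (5/7)·(11/2) + (2/7)·(44/5) = 451/70.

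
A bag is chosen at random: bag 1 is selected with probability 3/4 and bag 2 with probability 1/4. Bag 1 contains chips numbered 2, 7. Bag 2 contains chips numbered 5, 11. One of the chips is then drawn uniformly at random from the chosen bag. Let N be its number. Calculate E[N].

E[N | bag 1] = (2+7)/2 = 9/2.
E[N | bag 2] = (5+11)/2 = 8.
By the law of total expectation,
E[N] = (3/4)·(9/2) + (1/4)·(8) = 43/8.

43/8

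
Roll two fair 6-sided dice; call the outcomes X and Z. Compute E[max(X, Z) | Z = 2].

11/3

Outcomes with Z = 2: (1,2), (2,2), (3,2), (4,2), (5,2), (6,2), each with probability 1/36.
E[max(X, Z) | Z = 2] = (2 + 2 + 3 + 4 + 5 + 6) / 6 = 11/3.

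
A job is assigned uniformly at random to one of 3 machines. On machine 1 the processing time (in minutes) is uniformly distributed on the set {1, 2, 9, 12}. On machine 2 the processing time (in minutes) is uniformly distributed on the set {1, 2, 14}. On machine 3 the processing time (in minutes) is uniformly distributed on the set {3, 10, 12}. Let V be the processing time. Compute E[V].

20/3

E[V | machine 1] = (1+2+9+12)/4 = 6.
E[V | machine 2] = (1+2+14)/3 = 17/3.
E[V | machine 3] = (3+10+12)/3 = 25/3.
By the law of total expectation,
E[V] = (1/3)·(6) + (1/3)·(17/3) + (1/3)·(25/3) = 20/3.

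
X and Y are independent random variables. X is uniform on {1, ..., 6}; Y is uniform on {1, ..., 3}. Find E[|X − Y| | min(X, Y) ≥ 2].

17/10

P(min(X, Y) ≥ 2) = 5/9.
Summing |X−Y|·P(x,y) over outcomes with min(X, Y) ≥ 2 gives 17/18.
E[|X − Y| | min(X, Y) ≥ 2] = (17/18) / (5/9) = 17/10.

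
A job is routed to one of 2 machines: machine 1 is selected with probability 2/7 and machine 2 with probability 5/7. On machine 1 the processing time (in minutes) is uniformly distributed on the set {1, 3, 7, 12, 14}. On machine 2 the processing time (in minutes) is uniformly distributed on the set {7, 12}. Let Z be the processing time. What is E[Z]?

89/10

E[Z | machine 1] = (1+3+7+12+14)/5 = 37/5.
E[Z | machine 2] = (7+12)/2 = 19/2.
By the law of total expectation,
E[Z] = (2/7)·(37/5) + (5/7)·(19/2) = 89/10.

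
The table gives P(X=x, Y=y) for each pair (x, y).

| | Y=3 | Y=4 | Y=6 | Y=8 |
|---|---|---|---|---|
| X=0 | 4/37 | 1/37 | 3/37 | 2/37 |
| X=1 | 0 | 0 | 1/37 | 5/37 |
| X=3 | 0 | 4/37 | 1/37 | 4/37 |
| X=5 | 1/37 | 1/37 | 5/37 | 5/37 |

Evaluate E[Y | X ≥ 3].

131/21

P(X ≥ 3) = 21/37.
Summing Y·P(X=x,Y=y) over the conditioning event gives 131/37.
E[Y | X ≥ 3] = (131/37) / (21/37) = 131/21.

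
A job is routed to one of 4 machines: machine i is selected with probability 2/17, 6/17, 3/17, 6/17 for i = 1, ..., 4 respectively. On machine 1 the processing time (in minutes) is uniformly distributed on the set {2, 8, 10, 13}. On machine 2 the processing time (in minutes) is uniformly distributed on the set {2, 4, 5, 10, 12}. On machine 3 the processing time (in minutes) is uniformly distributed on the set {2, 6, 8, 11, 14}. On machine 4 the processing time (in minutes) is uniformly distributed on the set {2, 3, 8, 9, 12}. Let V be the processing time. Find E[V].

E[V | machine 1] = (2+8+10+13)/4 = 33/4.
E[V | machine 2] = (2+4+5+10+12)/5 = 33/5.
E[V | machine 3] = (2+6+8+11+14)/5 = 41/5.
E[V | machine 4] = (2+3+8+9+12)/5 = 34/5.
E[V] = (2/17)·(33/4) + (6/17)·(33/5) + (3/17)·(41/5) + (6/17)·(34/5) = 243/34.

243/34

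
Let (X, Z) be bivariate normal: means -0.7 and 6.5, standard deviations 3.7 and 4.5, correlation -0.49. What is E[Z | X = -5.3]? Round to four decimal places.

The regression of Z on X has slope ρ·σ_Z/σ_X and passes through (μ_X, μ_Z).
E[Z | X=-5.3] = 6.5 + (-0.49)·(4.5/3.7)·(-5.3 − (-0.7)) = 6.5 + (-0.59595)·(-4.6) = 9.2414.

9.2414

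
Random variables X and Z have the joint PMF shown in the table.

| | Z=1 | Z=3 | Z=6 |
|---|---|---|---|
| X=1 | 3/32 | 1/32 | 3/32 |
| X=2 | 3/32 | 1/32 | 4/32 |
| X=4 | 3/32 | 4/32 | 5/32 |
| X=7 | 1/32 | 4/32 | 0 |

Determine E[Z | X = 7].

P(X = 7) = 5/32.
Σ Z·P over the event = 1·(1/32) + 3·(4/32) = 13/32.
E[Z | X = 7] = (13/32) / (5/32) = 13/5.

13/5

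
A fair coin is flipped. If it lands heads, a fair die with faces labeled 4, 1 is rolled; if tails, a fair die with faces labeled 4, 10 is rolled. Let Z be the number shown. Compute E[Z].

19/4

E[Z | heads] = (4+1)/2 = 5/2.
E[Z | tails] = (4+10)/2 = 7.
E[Z] = (1/2)·(5/2) + (1/2)·(7) = 19/4.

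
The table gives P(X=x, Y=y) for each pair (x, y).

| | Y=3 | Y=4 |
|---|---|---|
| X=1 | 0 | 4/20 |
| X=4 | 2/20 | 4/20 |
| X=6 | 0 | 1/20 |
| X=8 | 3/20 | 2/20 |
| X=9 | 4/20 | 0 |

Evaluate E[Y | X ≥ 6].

33/10

P(X ≥ 6) = 1/2.
Σ Y·P over the event = 4·(1/20) + 3·(3/20) + 4·(2/20) + 3·(4/20) = 33/20.
E[Y | X ≥ 6] = (33/20) / (1/2) = 33/10.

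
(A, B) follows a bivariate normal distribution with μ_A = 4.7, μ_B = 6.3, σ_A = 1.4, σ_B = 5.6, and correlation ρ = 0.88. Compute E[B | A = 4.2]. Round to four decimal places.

4.5400

The regression of B on A has slope ρ·σ_B/σ_A and passes through (μ_A, μ_B).
E[B | A=4.2] = 6.3 + (0.88)·(5.6/1.4)·(4.2 − (4.7)) = 6.3 + (3.52)·(-0.5) = 4.5400.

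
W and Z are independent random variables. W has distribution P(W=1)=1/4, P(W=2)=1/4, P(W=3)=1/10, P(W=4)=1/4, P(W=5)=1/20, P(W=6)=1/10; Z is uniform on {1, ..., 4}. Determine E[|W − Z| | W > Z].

P(W > Z) = 9/20.
Summing |W−Z|·P(x,y) over outcomes with W > Z gives 79/80.
E[|W − Z| | W > Z] = (79/80) / (9/20) = 79/36.

79/36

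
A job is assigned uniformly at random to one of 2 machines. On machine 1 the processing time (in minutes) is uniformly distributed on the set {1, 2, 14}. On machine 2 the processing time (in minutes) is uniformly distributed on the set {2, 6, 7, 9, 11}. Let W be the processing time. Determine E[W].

19/3

E[W | machine 1] = (1+2+14)/3 = 17/3.
E[W | machine 2] = (2+6+7+9+11)/5 = 7.
By the law of total expectation,
E[W] = (1/2)·(17/3) + (1/2)·(7) = 19/3.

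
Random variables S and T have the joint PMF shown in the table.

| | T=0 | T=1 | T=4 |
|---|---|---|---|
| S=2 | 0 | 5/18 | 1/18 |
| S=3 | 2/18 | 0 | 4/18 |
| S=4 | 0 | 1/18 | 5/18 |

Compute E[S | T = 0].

3

P(T = 0) = 1/9.
Σ S·P over the event = 3·(2/18) = 1/3.
E[S | T = 0] = (1/3) / (1/9) = 3.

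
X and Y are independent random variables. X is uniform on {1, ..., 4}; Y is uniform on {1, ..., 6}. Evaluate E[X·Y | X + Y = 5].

Outcomes with X + Y = 5: (1,4), (2,3), (3,2), (4,1), each with probability 1/24.
E[X·Y | X + Y = 5] = (4 + 6 + 6 + 4) / 4 = 5.

5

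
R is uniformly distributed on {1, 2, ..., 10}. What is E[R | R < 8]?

4

Given R < 8, R is equally likely to be any of {1, 2, 3, 4, 5, 6, 7}.
E[R | R < 8] = (1 + 2 + 3 + 4 + 5 + 6 + 7) / 7 = 4.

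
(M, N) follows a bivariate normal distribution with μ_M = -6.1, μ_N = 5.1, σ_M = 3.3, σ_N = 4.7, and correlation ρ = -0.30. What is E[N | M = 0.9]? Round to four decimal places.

2.1091

E[N | M=x] = μ_N + ρ(σ_N/σ_M)(x − μ_M) for jointly normal variables.
E[N | M=0.9] = 5.1 + (-0.30)·(4.7/3.3)·(0.9 − (-6.1)) = 5.1 + (-0.42727)·(7) = 2.1091.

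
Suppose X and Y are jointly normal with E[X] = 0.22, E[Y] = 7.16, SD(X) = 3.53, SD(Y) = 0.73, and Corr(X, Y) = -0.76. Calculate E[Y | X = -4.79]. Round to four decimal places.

7.9474

The regression of Y on X has slope ρ·σ_Y/σ_X and passes through (μ_X, μ_Y).
E[Y | X=-4.79] = 7.16 + (-0.76)·(0.73/3.53)·(-4.79 − (0.22)) = 7.16 + (-0.15717)·(-5.01) = 7.9474.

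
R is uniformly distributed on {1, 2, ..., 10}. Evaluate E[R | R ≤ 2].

Given R ≤ 2, R is equally likely to be any of {1, 2}.
E[R | R ≤ 2] = (1 + 2) / 2 = 3/2.

3/2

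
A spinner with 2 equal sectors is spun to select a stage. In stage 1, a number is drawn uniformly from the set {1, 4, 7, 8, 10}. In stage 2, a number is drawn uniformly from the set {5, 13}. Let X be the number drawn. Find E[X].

15/2

E[X | stage 1] = (1+4+7+8+10)/5 = 6.
E[X | stage 2] = (5+13)/2 = 9.
By the law of total expectation,
E[X] = (1/2)·(6) + (1/2)·(9) = 15/2.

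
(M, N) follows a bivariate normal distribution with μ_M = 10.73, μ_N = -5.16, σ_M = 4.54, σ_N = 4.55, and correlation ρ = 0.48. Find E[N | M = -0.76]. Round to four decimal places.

The regression of N on M has slope ρ·σ_N/σ_M and passes through (μ_M, μ_N).
E[N | M=-0.76] = -5.16 + (0.48)·(4.55/4.54)·(-0.76 − (10.73)) = -5.16 + (0.481057)·(-11.49) = -10.6873.

-10.6873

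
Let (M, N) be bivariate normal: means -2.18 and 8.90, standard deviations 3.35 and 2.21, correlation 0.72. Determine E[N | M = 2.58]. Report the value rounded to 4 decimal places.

11.1609

The regression of N on M has slope ρ·σ_N/σ_M and passes through (μ_M, μ_N).
E[N | M=2.58] = 8.90 + (0.72)·(2.21/3.35)·(2.58 − (-2.18)) = 8.90 + (0.474985)·(4.76) = 11.1609.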